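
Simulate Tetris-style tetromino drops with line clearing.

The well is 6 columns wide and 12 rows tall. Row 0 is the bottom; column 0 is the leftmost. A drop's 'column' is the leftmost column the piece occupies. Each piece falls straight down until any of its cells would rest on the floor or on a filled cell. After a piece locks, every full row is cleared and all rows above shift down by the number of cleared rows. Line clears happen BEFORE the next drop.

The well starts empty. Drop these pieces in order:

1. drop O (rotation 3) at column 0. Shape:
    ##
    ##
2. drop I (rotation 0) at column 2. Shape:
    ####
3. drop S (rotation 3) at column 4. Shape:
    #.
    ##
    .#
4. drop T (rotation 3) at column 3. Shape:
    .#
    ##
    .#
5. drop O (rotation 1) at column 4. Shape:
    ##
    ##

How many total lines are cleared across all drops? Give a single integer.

Answer: 1

Derivation:
Drop 1: O rot3 at col 0 lands with bottom-row=0; cleared 0 line(s) (total 0); column heights now [2 2 0 0 0 0], max=2
Drop 2: I rot0 at col 2 lands with bottom-row=0; cleared 1 line(s) (total 1); column heights now [1 1 0 0 0 0], max=1
Drop 3: S rot3 at col 4 lands with bottom-row=0; cleared 0 line(s) (total 1); column heights now [1 1 0 0 3 2], max=3
Drop 4: T rot3 at col 3 lands with bottom-row=3; cleared 0 line(s) (total 1); column heights now [1 1 0 5 6 2], max=6
Drop 5: O rot1 at col 4 lands with bottom-row=6; cleared 0 line(s) (total 1); column heights now [1 1 0 5 8 8], max=8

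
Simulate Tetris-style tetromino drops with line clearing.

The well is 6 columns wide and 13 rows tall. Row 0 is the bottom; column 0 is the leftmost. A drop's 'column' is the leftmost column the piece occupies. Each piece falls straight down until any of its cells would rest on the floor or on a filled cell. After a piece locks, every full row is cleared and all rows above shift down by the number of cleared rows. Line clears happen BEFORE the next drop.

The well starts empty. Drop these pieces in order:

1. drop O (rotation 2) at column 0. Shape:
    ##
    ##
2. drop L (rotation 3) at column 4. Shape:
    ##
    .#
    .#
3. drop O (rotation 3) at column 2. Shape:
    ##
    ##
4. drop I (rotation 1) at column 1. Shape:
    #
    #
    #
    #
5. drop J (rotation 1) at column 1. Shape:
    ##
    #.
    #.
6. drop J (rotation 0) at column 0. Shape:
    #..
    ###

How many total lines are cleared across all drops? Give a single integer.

Answer: 0

Derivation:
Drop 1: O rot2 at col 0 lands with bottom-row=0; cleared 0 line(s) (total 0); column heights now [2 2 0 0 0 0], max=2
Drop 2: L rot3 at col 4 lands with bottom-row=0; cleared 0 line(s) (total 0); column heights now [2 2 0 0 3 3], max=3
Drop 3: O rot3 at col 2 lands with bottom-row=0; cleared 0 line(s) (total 0); column heights now [2 2 2 2 3 3], max=3
Drop 4: I rot1 at col 1 lands with bottom-row=2; cleared 0 line(s) (total 0); column heights now [2 6 2 2 3 3], max=6
Drop 5: J rot1 at col 1 lands with bottom-row=6; cleared 0 line(s) (total 0); column heights now [2 9 9 2 3 3], max=9
Drop 6: J rot0 at col 0 lands with bottom-row=9; cleared 0 line(s) (total 0); column heights now [11 10 10 2 3 3], max=11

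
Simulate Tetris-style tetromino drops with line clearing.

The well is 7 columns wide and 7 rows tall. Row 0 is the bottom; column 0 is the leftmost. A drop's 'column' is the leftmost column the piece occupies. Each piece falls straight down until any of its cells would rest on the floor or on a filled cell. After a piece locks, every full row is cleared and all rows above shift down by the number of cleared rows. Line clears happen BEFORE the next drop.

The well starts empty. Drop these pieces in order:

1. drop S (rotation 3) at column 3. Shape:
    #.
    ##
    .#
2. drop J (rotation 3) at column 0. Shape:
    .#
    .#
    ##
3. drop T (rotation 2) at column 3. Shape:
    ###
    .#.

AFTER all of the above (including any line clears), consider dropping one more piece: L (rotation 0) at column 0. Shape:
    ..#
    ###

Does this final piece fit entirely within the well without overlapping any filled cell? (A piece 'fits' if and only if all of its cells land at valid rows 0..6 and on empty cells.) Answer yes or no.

Answer: yes

Derivation:
Drop 1: S rot3 at col 3 lands with bottom-row=0; cleared 0 line(s) (total 0); column heights now [0 0 0 3 2 0 0], max=3
Drop 2: J rot3 at col 0 lands with bottom-row=0; cleared 0 line(s) (total 0); column heights now [1 3 0 3 2 0 0], max=3
Drop 3: T rot2 at col 3 lands with bottom-row=2; cleared 0 line(s) (total 0); column heights now [1 3 0 4 4 4 0], max=4
Test piece L rot0 at col 0 (width 3): heights before test = [1 3 0 4 4 4 0]; fits = True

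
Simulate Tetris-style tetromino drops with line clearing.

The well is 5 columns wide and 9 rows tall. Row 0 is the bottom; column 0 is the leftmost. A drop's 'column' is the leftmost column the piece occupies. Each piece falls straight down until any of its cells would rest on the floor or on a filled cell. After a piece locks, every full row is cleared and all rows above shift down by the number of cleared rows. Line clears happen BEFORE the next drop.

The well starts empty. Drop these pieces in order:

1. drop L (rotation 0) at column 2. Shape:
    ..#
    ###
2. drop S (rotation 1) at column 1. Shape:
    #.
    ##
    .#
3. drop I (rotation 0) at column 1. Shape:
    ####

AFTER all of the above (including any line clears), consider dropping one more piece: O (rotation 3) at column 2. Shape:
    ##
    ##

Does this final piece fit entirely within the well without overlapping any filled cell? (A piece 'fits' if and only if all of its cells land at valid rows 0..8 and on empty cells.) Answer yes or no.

Drop 1: L rot0 at col 2 lands with bottom-row=0; cleared 0 line(s) (total 0); column heights now [0 0 1 1 2], max=2
Drop 2: S rot1 at col 1 lands with bottom-row=1; cleared 0 line(s) (total 0); column heights now [0 4 3 1 2], max=4
Drop 3: I rot0 at col 1 lands with bottom-row=4; cleared 0 line(s) (total 0); column heights now [0 5 5 5 5], max=5
Test piece O rot3 at col 2 (width 2): heights before test = [0 5 5 5 5]; fits = True

Answer: yes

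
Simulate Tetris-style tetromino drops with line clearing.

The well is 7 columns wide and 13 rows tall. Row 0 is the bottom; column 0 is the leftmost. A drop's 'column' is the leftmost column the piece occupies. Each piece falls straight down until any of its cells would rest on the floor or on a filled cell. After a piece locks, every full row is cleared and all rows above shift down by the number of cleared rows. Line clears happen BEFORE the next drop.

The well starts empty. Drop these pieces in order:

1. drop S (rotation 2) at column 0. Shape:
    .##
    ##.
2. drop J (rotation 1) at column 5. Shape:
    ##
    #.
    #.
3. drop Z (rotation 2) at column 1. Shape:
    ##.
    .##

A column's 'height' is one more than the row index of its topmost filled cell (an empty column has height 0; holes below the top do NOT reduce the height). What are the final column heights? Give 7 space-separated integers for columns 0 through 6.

Answer: 1 4 4 3 0 3 3

Derivation:
Drop 1: S rot2 at col 0 lands with bottom-row=0; cleared 0 line(s) (total 0); column heights now [1 2 2 0 0 0 0], max=2
Drop 2: J rot1 at col 5 lands with bottom-row=0; cleared 0 line(s) (total 0); column heights now [1 2 2 0 0 3 3], max=3
Drop 3: Z rot2 at col 1 lands with bottom-row=2; cleared 0 line(s) (total 0); column heights now [1 4 4 3 0 3 3], max=4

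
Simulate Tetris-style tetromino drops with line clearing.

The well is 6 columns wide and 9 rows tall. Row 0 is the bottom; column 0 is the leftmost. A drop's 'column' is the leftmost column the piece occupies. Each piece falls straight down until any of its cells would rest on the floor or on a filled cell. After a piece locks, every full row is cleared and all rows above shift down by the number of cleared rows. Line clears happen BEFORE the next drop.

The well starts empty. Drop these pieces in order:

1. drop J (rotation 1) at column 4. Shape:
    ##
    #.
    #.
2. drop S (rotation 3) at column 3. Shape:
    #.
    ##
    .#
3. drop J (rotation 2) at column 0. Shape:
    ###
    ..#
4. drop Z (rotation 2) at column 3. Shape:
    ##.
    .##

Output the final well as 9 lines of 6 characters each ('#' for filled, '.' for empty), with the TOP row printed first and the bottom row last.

Answer: ......
......
...##.
...###
...##.
....#.
....##
###.#.
..#.#.

Derivation:
Drop 1: J rot1 at col 4 lands with bottom-row=0; cleared 0 line(s) (total 0); column heights now [0 0 0 0 3 3], max=3
Drop 2: S rot3 at col 3 lands with bottom-row=3; cleared 0 line(s) (total 0); column heights now [0 0 0 6 5 3], max=6
Drop 3: J rot2 at col 0 lands with bottom-row=0; cleared 0 line(s) (total 0); column heights now [2 2 2 6 5 3], max=6
Drop 4: Z rot2 at col 3 lands with bottom-row=5; cleared 0 line(s) (total 0); column heights now [2 2 2 7 7 6], max=7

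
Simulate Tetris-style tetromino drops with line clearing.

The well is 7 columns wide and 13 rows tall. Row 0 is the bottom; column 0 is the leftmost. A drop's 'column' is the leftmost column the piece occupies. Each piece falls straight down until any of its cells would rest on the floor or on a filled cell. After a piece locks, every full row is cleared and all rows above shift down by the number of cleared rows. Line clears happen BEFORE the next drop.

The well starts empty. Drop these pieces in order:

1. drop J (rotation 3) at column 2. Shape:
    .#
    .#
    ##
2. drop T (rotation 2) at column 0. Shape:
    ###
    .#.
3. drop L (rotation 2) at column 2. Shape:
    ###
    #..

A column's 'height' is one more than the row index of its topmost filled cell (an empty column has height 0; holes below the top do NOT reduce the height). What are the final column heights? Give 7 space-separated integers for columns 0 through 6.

Answer: 2 2 4 4 4 0 0

Derivation:
Drop 1: J rot3 at col 2 lands with bottom-row=0; cleared 0 line(s) (total 0); column heights now [0 0 1 3 0 0 0], max=3
Drop 2: T rot2 at col 0 lands with bottom-row=0; cleared 0 line(s) (total 0); column heights now [2 2 2 3 0 0 0], max=3
Drop 3: L rot2 at col 2 lands with bottom-row=2; cleared 0 line(s) (total 0); column heights now [2 2 4 4 4 0 0], max=4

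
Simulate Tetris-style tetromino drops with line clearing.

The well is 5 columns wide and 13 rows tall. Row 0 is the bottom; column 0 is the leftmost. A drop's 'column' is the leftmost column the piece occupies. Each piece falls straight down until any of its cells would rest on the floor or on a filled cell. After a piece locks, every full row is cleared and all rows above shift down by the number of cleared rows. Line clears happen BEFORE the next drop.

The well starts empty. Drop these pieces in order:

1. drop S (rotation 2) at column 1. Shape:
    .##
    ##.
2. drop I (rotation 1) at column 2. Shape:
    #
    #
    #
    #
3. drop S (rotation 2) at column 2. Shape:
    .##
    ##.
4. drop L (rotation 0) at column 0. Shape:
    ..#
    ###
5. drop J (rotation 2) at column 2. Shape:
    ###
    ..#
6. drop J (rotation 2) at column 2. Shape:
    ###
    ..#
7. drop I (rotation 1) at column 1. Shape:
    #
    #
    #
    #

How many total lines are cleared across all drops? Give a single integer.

Answer: 1

Derivation:
Drop 1: S rot2 at col 1 lands with bottom-row=0; cleared 0 line(s) (total 0); column heights now [0 1 2 2 0], max=2
Drop 2: I rot1 at col 2 lands with bottom-row=2; cleared 0 line(s) (total 0); column heights now [0 1 6 2 0], max=6
Drop 3: S rot2 at col 2 lands with bottom-row=6; cleared 0 line(s) (total 0); column heights now [0 1 7 8 8], max=8
Drop 4: L rot0 at col 0 lands with bottom-row=7; cleared 1 line(s) (total 1); column heights now [0 1 8 7 0], max=8
Drop 5: J rot2 at col 2 lands with bottom-row=7; cleared 0 line(s) (total 1); column heights now [0 1 9 9 9], max=9
Drop 6: J rot2 at col 2 lands with bottom-row=9; cleared 0 line(s) (total 1); column heights now [0 1 11 11 11], max=11
Drop 7: I rot1 at col 1 lands with bottom-row=1; cleared 0 line(s) (total 1); column heights now [0 5 11 11 11], max=11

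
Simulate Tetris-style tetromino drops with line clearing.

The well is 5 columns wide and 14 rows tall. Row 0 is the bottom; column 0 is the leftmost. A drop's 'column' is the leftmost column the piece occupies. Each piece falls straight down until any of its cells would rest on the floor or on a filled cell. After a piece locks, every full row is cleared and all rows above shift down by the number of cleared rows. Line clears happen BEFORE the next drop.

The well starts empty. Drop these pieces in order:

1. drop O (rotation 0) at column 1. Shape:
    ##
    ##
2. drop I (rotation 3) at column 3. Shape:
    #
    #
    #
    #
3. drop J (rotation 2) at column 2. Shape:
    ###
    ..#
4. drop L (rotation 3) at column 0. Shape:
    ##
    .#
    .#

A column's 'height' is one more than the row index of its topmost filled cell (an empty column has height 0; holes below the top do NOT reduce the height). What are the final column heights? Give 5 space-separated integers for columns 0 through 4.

Drop 1: O rot0 at col 1 lands with bottom-row=0; cleared 0 line(s) (total 0); column heights now [0 2 2 0 0], max=2
Drop 2: I rot3 at col 3 lands with bottom-row=0; cleared 0 line(s) (total 0); column heights now [0 2 2 4 0], max=4
Drop 3: J rot2 at col 2 lands with bottom-row=3; cleared 0 line(s) (total 0); column heights now [0 2 5 5 5], max=5
Drop 4: L rot3 at col 0 lands with bottom-row=2; cleared 1 line(s) (total 1); column heights now [0 4 2 4 4], max=4

Answer: 0 4 2 4 4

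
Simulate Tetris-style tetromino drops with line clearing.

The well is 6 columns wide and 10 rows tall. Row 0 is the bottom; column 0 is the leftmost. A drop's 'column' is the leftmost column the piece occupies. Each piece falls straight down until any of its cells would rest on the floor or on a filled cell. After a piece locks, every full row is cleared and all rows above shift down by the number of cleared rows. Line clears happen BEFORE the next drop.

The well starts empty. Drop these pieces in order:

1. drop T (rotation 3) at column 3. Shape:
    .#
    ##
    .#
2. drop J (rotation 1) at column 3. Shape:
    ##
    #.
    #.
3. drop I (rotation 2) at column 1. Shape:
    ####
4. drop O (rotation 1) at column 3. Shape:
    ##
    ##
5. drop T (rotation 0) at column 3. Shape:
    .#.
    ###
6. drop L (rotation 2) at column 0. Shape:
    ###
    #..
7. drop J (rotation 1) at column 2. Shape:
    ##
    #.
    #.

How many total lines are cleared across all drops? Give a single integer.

Answer: 0

Derivation:
Drop 1: T rot3 at col 3 lands with bottom-row=0; cleared 0 line(s) (total 0); column heights now [0 0 0 2 3 0], max=3
Drop 2: J rot1 at col 3 lands with bottom-row=2; cleared 0 line(s) (total 0); column heights now [0 0 0 5 5 0], max=5
Drop 3: I rot2 at col 1 lands with bottom-row=5; cleared 0 line(s) (total 0); column heights now [0 6 6 6 6 0], max=6
Drop 4: O rot1 at col 3 lands with bottom-row=6; cleared 0 line(s) (total 0); column heights now [0 6 6 8 8 0], max=8
Drop 5: T rot0 at col 3 lands with bottom-row=8; cleared 0 line(s) (total 0); column heights now [0 6 6 9 10 9], max=10
Drop 6: L rot2 at col 0 lands with bottom-row=5; cleared 0 line(s) (total 0); column heights now [7 7 7 9 10 9], max=10
Drop 7: J rot1 at col 2 lands with bottom-row=7; cleared 0 line(s) (total 0); column heights now [7 7 10 10 10 9], max=10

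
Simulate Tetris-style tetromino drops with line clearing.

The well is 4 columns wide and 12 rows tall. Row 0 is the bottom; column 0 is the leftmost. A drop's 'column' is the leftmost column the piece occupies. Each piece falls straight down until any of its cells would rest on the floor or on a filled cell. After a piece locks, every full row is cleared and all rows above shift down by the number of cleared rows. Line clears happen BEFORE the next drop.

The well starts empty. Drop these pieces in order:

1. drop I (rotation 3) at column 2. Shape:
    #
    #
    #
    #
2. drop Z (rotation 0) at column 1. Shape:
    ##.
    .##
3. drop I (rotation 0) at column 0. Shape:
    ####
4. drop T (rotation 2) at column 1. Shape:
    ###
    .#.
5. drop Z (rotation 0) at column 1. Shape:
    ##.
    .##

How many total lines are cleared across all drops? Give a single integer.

Answer: 1

Derivation:
Drop 1: I rot3 at col 2 lands with bottom-row=0; cleared 0 line(s) (total 0); column heights now [0 0 4 0], max=4
Drop 2: Z rot0 at col 1 lands with bottom-row=4; cleared 0 line(s) (total 0); column heights now [0 6 6 5], max=6
Drop 3: I rot0 at col 0 lands with bottom-row=6; cleared 1 line(s) (total 1); column heights now [0 6 6 5], max=6
Drop 4: T rot2 at col 1 lands with bottom-row=6; cleared 0 line(s) (total 1); column heights now [0 8 8 8], max=8
Drop 5: Z rot0 at col 1 lands with bottom-row=8; cleared 0 line(s) (total 1); column heights now [0 10 10 9], max=10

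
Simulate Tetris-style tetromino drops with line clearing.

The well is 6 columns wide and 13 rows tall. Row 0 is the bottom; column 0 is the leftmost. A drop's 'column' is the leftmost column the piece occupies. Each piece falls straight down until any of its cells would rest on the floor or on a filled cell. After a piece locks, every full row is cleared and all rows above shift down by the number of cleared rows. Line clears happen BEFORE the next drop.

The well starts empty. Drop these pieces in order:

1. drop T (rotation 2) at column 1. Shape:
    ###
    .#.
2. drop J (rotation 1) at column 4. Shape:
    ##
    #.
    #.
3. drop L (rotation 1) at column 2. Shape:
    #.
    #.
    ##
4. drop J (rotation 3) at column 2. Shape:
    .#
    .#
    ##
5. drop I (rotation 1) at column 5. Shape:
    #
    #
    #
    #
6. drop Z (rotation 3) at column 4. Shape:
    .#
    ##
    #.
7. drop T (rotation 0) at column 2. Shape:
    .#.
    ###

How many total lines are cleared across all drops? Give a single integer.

Answer: 0

Derivation:
Drop 1: T rot2 at col 1 lands with bottom-row=0; cleared 0 line(s) (total 0); column heights now [0 2 2 2 0 0], max=2
Drop 2: J rot1 at col 4 lands with bottom-row=0; cleared 0 line(s) (total 0); column heights now [0 2 2 2 3 3], max=3
Drop 3: L rot1 at col 2 lands with bottom-row=2; cleared 0 line(s) (total 0); column heights now [0 2 5 3 3 3], max=5
Drop 4: J rot3 at col 2 lands with bottom-row=5; cleared 0 line(s) (total 0); column heights now [0 2 6 8 3 3], max=8
Drop 5: I rot1 at col 5 lands with bottom-row=3; cleared 0 line(s) (total 0); column heights now [0 2 6 8 3 7], max=8
Drop 6: Z rot3 at col 4 lands with bottom-row=6; cleared 0 line(s) (total 0); column heights now [0 2 6 8 8 9], max=9
Drop 7: T rot0 at col 2 lands with bottom-row=8; cleared 0 line(s) (total 0); column heights now [0 2 9 10 9 9], max=10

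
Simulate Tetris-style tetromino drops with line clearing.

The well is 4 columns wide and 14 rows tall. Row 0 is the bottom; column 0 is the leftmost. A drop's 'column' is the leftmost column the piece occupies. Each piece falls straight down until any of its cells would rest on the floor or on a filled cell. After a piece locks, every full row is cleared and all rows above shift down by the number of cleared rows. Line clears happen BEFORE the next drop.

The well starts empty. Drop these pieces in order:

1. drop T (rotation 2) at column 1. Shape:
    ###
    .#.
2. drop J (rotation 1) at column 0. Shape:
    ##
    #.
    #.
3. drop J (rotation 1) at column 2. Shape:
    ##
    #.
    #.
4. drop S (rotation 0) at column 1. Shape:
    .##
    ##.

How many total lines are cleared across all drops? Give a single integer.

Answer: 1

Derivation:
Drop 1: T rot2 at col 1 lands with bottom-row=0; cleared 0 line(s) (total 0); column heights now [0 2 2 2], max=2
Drop 2: J rot1 at col 0 lands with bottom-row=0; cleared 1 line(s) (total 1); column heights now [2 2 1 0], max=2
Drop 3: J rot1 at col 2 lands with bottom-row=1; cleared 0 line(s) (total 1); column heights now [2 2 4 4], max=4
Drop 4: S rot0 at col 1 lands with bottom-row=4; cleared 0 line(s) (total 1); column heights now [2 5 6 6], max=6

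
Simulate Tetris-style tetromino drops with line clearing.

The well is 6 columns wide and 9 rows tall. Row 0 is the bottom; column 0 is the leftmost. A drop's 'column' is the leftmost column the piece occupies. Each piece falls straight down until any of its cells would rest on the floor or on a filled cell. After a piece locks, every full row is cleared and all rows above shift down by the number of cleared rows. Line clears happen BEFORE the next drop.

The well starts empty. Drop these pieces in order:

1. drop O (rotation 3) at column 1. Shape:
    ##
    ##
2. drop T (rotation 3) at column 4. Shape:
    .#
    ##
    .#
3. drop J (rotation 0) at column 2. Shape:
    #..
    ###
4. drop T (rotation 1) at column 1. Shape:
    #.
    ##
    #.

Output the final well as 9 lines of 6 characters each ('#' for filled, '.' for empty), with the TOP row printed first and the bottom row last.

Drop 1: O rot3 at col 1 lands with bottom-row=0; cleared 0 line(s) (total 0); column heights now [0 2 2 0 0 0], max=2
Drop 2: T rot3 at col 4 lands with bottom-row=0; cleared 0 line(s) (total 0); column heights now [0 2 2 0 2 3], max=3
Drop 3: J rot0 at col 2 lands with bottom-row=2; cleared 0 line(s) (total 0); column heights now [0 2 4 3 3 3], max=4
Drop 4: T rot1 at col 1 lands with bottom-row=3; cleared 0 line(s) (total 0); column heights now [0 6 5 3 3 3], max=6

Answer: ......
......
......
.#....
.##...
.##...
..####
.##.##
.##..#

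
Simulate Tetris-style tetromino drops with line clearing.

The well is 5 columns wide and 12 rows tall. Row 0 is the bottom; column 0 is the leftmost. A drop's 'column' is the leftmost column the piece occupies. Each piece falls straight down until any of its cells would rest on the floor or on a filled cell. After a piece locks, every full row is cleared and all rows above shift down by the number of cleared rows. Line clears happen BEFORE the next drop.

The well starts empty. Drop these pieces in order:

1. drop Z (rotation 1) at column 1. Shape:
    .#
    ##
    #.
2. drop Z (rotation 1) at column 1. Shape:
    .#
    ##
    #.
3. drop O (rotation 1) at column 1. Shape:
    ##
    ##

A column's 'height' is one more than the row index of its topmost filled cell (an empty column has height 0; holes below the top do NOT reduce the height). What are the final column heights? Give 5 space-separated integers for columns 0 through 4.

Drop 1: Z rot1 at col 1 lands with bottom-row=0; cleared 0 line(s) (total 0); column heights now [0 2 3 0 0], max=3
Drop 2: Z rot1 at col 1 lands with bottom-row=2; cleared 0 line(s) (total 0); column heights now [0 4 5 0 0], max=5
Drop 3: O rot1 at col 1 lands with bottom-row=5; cleared 0 line(s) (total 0); column heights now [0 7 7 0 0], max=7

Answer: 0 7 7 0 0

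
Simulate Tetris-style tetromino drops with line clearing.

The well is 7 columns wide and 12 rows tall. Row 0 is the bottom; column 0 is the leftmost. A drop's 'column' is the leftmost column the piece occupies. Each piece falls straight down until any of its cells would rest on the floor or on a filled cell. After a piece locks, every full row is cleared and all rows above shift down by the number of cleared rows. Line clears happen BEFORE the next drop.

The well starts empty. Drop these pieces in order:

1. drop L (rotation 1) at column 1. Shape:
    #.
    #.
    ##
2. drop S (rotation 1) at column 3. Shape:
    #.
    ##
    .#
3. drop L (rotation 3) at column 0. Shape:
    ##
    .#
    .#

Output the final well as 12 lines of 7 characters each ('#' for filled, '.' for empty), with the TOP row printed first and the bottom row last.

Drop 1: L rot1 at col 1 lands with bottom-row=0; cleared 0 line(s) (total 0); column heights now [0 3 1 0 0 0 0], max=3
Drop 2: S rot1 at col 3 lands with bottom-row=0; cleared 0 line(s) (total 0); column heights now [0 3 1 3 2 0 0], max=3
Drop 3: L rot3 at col 0 lands with bottom-row=3; cleared 0 line(s) (total 0); column heights now [6 6 1 3 2 0 0], max=6

Answer: .......
.......
.......
.......
.......
.......
##.....
.#.....
.#.....
.#.#...
.#.##..
.##.#..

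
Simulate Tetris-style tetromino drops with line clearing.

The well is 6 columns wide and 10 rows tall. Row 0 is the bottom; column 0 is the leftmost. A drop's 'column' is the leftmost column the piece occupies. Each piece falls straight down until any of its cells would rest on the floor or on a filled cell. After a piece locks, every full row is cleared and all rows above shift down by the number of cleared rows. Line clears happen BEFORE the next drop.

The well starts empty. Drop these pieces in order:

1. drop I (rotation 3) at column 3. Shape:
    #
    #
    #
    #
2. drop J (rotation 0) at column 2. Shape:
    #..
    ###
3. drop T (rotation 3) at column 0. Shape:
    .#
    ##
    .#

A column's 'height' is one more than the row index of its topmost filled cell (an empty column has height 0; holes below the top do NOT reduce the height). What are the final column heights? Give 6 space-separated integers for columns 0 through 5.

Drop 1: I rot3 at col 3 lands with bottom-row=0; cleared 0 line(s) (total 0); column heights now [0 0 0 4 0 0], max=4
Drop 2: J rot0 at col 2 lands with bottom-row=4; cleared 0 line(s) (total 0); column heights now [0 0 6 5 5 0], max=6
Drop 3: T rot3 at col 0 lands with bottom-row=0; cleared 0 line(s) (total 0); column heights now [2 3 6 5 5 0], max=6

Answer: 2 3 6 5 5 0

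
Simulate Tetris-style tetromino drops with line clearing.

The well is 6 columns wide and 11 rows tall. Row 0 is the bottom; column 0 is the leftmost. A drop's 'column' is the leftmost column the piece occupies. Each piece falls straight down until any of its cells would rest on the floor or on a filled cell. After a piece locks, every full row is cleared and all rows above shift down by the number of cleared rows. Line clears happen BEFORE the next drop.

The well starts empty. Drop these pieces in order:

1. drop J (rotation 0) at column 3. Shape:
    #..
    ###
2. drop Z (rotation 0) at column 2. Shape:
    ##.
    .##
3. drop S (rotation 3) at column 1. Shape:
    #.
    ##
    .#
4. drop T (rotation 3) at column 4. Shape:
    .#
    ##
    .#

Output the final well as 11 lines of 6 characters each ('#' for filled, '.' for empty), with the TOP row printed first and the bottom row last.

Drop 1: J rot0 at col 3 lands with bottom-row=0; cleared 0 line(s) (total 0); column heights now [0 0 0 2 1 1], max=2
Drop 2: Z rot0 at col 2 lands with bottom-row=2; cleared 0 line(s) (total 0); column heights now [0 0 4 4 3 1], max=4
Drop 3: S rot3 at col 1 lands with bottom-row=4; cleared 0 line(s) (total 0); column heights now [0 7 6 4 3 1], max=7
Drop 4: T rot3 at col 4 lands with bottom-row=2; cleared 0 line(s) (total 0); column heights now [0 7 6 4 4 5], max=7

Answer: ......
......
......
......
.#....
.##...
..#..#
..####
...###
...#..
...###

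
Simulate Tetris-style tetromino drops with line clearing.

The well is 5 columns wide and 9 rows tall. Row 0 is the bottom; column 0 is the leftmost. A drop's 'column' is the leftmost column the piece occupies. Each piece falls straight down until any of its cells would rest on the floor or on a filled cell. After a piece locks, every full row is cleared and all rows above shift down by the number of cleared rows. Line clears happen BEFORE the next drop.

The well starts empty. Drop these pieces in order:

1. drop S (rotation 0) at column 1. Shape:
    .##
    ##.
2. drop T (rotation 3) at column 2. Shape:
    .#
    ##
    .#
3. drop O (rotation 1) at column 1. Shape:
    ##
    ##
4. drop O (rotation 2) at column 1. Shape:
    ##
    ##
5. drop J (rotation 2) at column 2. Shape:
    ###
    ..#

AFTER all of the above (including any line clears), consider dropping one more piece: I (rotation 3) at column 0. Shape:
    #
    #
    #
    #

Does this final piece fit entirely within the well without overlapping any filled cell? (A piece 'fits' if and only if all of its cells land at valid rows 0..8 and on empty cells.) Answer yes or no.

Answer: yes

Derivation:
Drop 1: S rot0 at col 1 lands with bottom-row=0; cleared 0 line(s) (total 0); column heights now [0 1 2 2 0], max=2
Drop 2: T rot3 at col 2 lands with bottom-row=2; cleared 0 line(s) (total 0); column heights now [0 1 4 5 0], max=5
Drop 3: O rot1 at col 1 lands with bottom-row=4; cleared 0 line(s) (total 0); column heights now [0 6 6 5 0], max=6
Drop 4: O rot2 at col 1 lands with bottom-row=6; cleared 0 line(s) (total 0); column heights now [0 8 8 5 0], max=8
Drop 5: J rot2 at col 2 lands with bottom-row=7; cleared 0 line(s) (total 0); column heights now [0 8 9 9 9], max=9
Test piece I rot3 at col 0 (width 1): heights before test = [0 8 9 9 9]; fits = True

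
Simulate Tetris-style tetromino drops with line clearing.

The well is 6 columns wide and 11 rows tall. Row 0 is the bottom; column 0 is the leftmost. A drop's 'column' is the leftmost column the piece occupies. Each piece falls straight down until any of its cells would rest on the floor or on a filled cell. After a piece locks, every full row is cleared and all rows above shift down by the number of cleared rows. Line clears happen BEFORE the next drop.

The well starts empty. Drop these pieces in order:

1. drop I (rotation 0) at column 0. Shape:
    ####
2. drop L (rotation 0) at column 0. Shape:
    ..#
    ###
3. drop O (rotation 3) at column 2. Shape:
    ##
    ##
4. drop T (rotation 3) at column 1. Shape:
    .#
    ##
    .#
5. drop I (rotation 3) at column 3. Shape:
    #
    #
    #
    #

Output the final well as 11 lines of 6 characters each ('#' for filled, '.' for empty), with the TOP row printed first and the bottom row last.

Answer: ......
......
...#..
..##..
.###..
..##..
..##..
..##..
..#...
###...
####..

Derivation:
Drop 1: I rot0 at col 0 lands with bottom-row=0; cleared 0 line(s) (total 0); column heights now [1 1 1 1 0 0], max=1
Drop 2: L rot0 at col 0 lands with bottom-row=1; cleared 0 line(s) (total 0); column heights now [2 2 3 1 0 0], max=3
Drop 3: O rot3 at col 2 lands with bottom-row=3; cleared 0 line(s) (total 0); column heights now [2 2 5 5 0 0], max=5
Drop 4: T rot3 at col 1 lands with bottom-row=5; cleared 0 line(s) (total 0); column heights now [2 7 8 5 0 0], max=8
Drop 5: I rot3 at col 3 lands with bottom-row=5; cleared 0 line(s) (total 0); column heights now [2 7 8 9 0 0], max=9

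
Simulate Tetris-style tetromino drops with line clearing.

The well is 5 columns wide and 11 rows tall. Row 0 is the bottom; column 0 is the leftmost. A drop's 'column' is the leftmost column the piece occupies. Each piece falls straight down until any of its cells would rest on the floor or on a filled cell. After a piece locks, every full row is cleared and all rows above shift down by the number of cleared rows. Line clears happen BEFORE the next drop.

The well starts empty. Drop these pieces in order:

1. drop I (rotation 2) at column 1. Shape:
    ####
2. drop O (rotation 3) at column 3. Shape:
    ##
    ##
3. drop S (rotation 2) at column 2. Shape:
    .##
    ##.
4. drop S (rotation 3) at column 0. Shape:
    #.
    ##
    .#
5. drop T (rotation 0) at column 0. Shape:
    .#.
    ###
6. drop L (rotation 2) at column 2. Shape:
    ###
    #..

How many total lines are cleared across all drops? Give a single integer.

Drop 1: I rot2 at col 1 lands with bottom-row=0; cleared 0 line(s) (total 0); column heights now [0 1 1 1 1], max=1
Drop 2: O rot3 at col 3 lands with bottom-row=1; cleared 0 line(s) (total 0); column heights now [0 1 1 3 3], max=3
Drop 3: S rot2 at col 2 lands with bottom-row=3; cleared 0 line(s) (total 0); column heights now [0 1 4 5 5], max=5
Drop 4: S rot3 at col 0 lands with bottom-row=1; cleared 0 line(s) (total 0); column heights now [4 3 4 5 5], max=5
Drop 5: T rot0 at col 0 lands with bottom-row=4; cleared 1 line(s) (total 1); column heights now [4 5 4 4 3], max=5
Drop 6: L rot2 at col 2 lands with bottom-row=4; cleared 0 line(s) (total 1); column heights now [4 5 6 6 6], max=6

Answer: 1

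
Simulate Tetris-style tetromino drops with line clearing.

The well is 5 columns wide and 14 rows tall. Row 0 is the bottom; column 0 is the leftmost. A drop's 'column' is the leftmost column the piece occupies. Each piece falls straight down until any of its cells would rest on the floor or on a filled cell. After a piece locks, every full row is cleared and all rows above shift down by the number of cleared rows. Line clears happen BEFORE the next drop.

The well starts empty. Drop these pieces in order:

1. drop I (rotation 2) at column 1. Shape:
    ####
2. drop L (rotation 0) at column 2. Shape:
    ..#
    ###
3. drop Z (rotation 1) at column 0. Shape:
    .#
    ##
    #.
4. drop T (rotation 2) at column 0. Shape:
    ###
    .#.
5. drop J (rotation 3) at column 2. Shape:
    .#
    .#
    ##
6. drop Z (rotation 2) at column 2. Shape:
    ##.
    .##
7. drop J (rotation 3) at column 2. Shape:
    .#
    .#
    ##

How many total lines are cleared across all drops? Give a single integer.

Drop 1: I rot2 at col 1 lands with bottom-row=0; cleared 0 line(s) (total 0); column heights now [0 1 1 1 1], max=1
Drop 2: L rot0 at col 2 lands with bottom-row=1; cleared 0 line(s) (total 0); column heights now [0 1 2 2 3], max=3
Drop 3: Z rot1 at col 0 lands with bottom-row=0; cleared 2 line(s) (total 2); column heights now [0 1 0 0 1], max=1
Drop 4: T rot2 at col 0 lands with bottom-row=1; cleared 0 line(s) (total 2); column heights now [3 3 3 0 1], max=3
Drop 5: J rot3 at col 2 lands with bottom-row=3; cleared 0 line(s) (total 2); column heights now [3 3 4 6 1], max=6
Drop 6: Z rot2 at col 2 lands with bottom-row=6; cleared 0 line(s) (total 2); column heights now [3 3 8 8 7], max=8
Drop 7: J rot3 at col 2 lands with bottom-row=8; cleared 0 line(s) (total 2); column heights now [3 3 9 11 7], max=11

Answer: 2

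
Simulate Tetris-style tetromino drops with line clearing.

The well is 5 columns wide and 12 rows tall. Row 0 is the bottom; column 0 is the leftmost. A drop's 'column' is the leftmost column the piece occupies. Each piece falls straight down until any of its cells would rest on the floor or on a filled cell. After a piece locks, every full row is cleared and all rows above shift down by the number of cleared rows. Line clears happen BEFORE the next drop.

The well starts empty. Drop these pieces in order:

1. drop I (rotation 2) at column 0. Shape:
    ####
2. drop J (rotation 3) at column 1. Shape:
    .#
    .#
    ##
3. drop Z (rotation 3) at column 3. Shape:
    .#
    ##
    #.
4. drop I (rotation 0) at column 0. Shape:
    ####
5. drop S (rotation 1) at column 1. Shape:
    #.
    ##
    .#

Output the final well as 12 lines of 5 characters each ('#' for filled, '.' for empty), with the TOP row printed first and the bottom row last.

Drop 1: I rot2 at col 0 lands with bottom-row=0; cleared 0 line(s) (total 0); column heights now [1 1 1 1 0], max=1
Drop 2: J rot3 at col 1 lands with bottom-row=1; cleared 0 line(s) (total 0); column heights now [1 2 4 1 0], max=4
Drop 3: Z rot3 at col 3 lands with bottom-row=1; cleared 0 line(s) (total 0); column heights now [1 2 4 3 4], max=4
Drop 4: I rot0 at col 0 lands with bottom-row=4; cleared 0 line(s) (total 0); column heights now [5 5 5 5 4], max=5
Drop 5: S rot1 at col 1 lands with bottom-row=5; cleared 0 line(s) (total 0); column heights now [5 8 7 5 4], max=8

Answer: .....
.....
.....
.....
.#...
.##..
..#..
####.
..#.#
..###
.###.
####.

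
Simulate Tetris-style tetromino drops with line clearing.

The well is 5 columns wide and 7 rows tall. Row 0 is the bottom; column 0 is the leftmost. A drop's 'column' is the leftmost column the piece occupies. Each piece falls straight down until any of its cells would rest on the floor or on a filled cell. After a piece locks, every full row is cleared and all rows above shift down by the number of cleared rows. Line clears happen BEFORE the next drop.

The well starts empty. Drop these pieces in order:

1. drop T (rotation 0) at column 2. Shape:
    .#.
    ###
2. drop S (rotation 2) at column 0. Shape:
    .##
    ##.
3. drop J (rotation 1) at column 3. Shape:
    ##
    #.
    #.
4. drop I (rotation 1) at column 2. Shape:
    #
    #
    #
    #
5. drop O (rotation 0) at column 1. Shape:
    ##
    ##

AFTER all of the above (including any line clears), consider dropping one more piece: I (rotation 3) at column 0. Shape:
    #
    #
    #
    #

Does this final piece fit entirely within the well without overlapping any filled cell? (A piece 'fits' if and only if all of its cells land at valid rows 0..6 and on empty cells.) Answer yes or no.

Drop 1: T rot0 at col 2 lands with bottom-row=0; cleared 0 line(s) (total 0); column heights now [0 0 1 2 1], max=2
Drop 2: S rot2 at col 0 lands with bottom-row=0; cleared 1 line(s) (total 1); column heights now [0 1 1 1 0], max=1
Drop 3: J rot1 at col 3 lands with bottom-row=1; cleared 0 line(s) (total 1); column heights now [0 1 1 4 4], max=4
Drop 4: I rot1 at col 2 lands with bottom-row=1; cleared 0 line(s) (total 1); column heights now [0 1 5 4 4], max=5
Drop 5: O rot0 at col 1 lands with bottom-row=5; cleared 0 line(s) (total 1); column heights now [0 7 7 4 4], max=7
Test piece I rot3 at col 0 (width 1): heights before test = [0 7 7 4 4]; fits = True

Answer: yes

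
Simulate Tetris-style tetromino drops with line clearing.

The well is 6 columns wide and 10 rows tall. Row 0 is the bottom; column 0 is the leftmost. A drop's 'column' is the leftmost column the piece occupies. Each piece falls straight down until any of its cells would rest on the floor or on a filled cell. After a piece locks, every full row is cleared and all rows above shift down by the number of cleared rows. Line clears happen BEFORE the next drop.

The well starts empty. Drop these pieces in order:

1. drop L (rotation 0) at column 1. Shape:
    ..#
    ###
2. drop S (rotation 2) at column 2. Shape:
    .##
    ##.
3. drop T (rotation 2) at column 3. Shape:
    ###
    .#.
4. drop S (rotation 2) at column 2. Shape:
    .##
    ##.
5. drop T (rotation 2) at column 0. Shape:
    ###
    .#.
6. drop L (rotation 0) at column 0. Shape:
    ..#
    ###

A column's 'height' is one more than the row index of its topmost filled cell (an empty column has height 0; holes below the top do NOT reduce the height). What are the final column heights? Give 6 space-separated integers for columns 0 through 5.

Answer: 9 9 10 8 8 6

Derivation:
Drop 1: L rot0 at col 1 lands with bottom-row=0; cleared 0 line(s) (total 0); column heights now [0 1 1 2 0 0], max=2
Drop 2: S rot2 at col 2 lands with bottom-row=2; cleared 0 line(s) (total 0); column heights now [0 1 3 4 4 0], max=4
Drop 3: T rot2 at col 3 lands with bottom-row=4; cleared 0 line(s) (total 0); column heights now [0 1 3 6 6 6], max=6
Drop 4: S rot2 at col 2 lands with bottom-row=6; cleared 0 line(s) (total 0); column heights now [0 1 7 8 8 6], max=8
Drop 5: T rot2 at col 0 lands with bottom-row=6; cleared 0 line(s) (total 0); column heights now [8 8 8 8 8 6], max=8
Drop 6: L rot0 at col 0 lands with bottom-row=8; cleared 0 line(s) (total 0); column heights now [9 9 10 8 8 6], max=10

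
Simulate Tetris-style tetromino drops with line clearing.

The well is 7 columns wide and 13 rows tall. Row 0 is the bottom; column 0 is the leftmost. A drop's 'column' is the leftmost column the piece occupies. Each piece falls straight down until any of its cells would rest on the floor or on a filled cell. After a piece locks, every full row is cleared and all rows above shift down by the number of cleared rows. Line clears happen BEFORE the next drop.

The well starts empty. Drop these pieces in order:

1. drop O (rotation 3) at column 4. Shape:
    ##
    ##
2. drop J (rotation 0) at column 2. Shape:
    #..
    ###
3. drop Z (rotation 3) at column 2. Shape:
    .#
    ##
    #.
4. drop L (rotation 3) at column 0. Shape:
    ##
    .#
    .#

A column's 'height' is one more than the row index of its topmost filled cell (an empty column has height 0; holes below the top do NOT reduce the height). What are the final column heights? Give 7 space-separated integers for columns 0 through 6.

Drop 1: O rot3 at col 4 lands with bottom-row=0; cleared 0 line(s) (total 0); column heights now [0 0 0 0 2 2 0], max=2
Drop 2: J rot0 at col 2 lands with bottom-row=2; cleared 0 line(s) (total 0); column heights now [0 0 4 3 3 2 0], max=4
Drop 3: Z rot3 at col 2 lands with bottom-row=4; cleared 0 line(s) (total 0); column heights now [0 0 6 7 3 2 0], max=7
Drop 4: L rot3 at col 0 lands with bottom-row=0; cleared 0 line(s) (total 0); column heights now [3 3 6 7 3 2 0], max=7

Answer: 3 3 6 7 3 2 0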